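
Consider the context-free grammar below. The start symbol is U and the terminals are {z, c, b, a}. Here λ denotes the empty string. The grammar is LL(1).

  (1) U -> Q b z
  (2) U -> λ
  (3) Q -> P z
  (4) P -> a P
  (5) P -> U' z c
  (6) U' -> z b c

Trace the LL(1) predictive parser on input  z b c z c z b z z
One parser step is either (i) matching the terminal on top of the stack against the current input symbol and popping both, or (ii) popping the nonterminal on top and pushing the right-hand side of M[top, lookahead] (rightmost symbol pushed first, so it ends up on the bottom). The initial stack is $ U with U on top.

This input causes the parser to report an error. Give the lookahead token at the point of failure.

z

      Stack              Input                Action
   1  $ U                z b c z c z b z z $  expand U -> Q b z
   2  $ z b Q            z b c z c z b z z $  expand Q -> P z
   3  $ z b z P          z b c z c z b z z $  expand P -> U' z c
   4  $ z b z c z U'     z b c z c z b z z $  expand U' -> z b c
   5  $ z b z c z c b z  z b c z c z b z z $  match z
   6  $ z b z c z c b    b c z c z b z z $    match b
   7  $ z b z c z c      c z c z b z z $      match c
   8  $ z b z c z        z c z b z z $        match z
   9  $ z b z c          c z b z z $          match c
  10  $ z b z            z b z z $            match z
  11  $ z b              b z z $              match b
  12  $ z                z z $                match z
  13  $                  z $                  error: stack empty but input remains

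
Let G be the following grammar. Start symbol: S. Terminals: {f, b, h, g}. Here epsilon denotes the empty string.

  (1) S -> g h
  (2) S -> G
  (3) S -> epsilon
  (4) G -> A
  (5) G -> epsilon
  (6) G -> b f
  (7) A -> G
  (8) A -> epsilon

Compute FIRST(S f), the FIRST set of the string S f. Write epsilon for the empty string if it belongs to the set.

{b, f, g}

FIRST(S) = {epsilon, b, g}  (via G)
FIRST(G) = {epsilon, b}  (via A)
FIRST(A) = {epsilon, b}  (via G)
FIRST(S f): take FIRST of each symbol in turn, carrying on past any symbol whose FIRST contains epsilon; result {b, f, g}.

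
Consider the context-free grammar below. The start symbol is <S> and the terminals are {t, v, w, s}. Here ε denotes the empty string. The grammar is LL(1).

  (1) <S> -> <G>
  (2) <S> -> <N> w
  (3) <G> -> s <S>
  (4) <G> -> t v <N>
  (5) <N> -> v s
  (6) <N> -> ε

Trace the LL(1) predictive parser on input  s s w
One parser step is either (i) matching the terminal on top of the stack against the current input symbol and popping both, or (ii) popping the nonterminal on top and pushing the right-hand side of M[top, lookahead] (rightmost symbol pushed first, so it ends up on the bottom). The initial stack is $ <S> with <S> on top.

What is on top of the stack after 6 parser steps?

     Stack    Input    Action
  1  $ <S>    s s w $  expand <S> -> <G>
  2  $ <G>    s s w $  expand <G> -> s <S>
  3  $ <S> s  s s w $  match s
  4  $ <S>    s w $    expand <S> -> <G>
  5  $ <G>    s w $    expand <G> -> s <S>
  6  $ <S> s  s w $    match s
Stack after step 6: $ <S> (top = <S>).

<S>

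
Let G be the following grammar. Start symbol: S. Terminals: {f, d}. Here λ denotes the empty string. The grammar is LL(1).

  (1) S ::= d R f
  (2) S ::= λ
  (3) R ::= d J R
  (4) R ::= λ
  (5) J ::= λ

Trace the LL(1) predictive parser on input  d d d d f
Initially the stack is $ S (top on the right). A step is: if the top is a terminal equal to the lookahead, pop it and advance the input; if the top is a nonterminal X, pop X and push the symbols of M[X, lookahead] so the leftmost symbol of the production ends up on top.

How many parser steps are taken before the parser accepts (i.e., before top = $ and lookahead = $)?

      Stack      Input        Action
   1  $ S        d d d d f $  expand S ::= d R f
   2  $ f R d    d d d d f $  match d
   3  $ f R      d d d f $    expand R ::= d J R
   4  $ f R J d  d d d f $    match d
   5  $ f R J    d d f $      expand J ::= λ
   6  $ f R      d d f $      expand R ::= d J R
   7  $ f R J d  d d f $      match d
   8  $ f R J    d f $        expand J ::= λ
   9  $ f R      d f $        expand R ::= d J R
  10  $ f R J d  d f $        match d
  11  $ f R J    f $          expand J ::= λ
  12  $ f R      f $          expand R ::= λ
  13  $ f        f $          match f
Accept reached after 13 steps.

13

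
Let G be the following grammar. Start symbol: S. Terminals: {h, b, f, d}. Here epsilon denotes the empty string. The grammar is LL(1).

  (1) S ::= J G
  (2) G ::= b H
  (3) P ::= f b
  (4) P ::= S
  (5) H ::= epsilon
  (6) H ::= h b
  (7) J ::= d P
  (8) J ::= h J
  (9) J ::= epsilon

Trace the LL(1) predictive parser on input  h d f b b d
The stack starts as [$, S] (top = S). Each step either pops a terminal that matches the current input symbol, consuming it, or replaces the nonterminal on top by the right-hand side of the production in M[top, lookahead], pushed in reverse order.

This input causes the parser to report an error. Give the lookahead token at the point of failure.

d

step 1: stack=$ S  input=h d f b b d $  — expand S ::= J G
step 2: stack=$ G J  input=h d f b b d $  — expand J ::= h J
step 3: stack=$ G J h  input=h d f b b d $  — match h
step 4: stack=$ G J  input=d f b b d $  — expand J ::= d P
step 5: stack=$ G P d  input=d f b b d $  — match d
step 6: stack=$ G P  input=f b b d $  — expand P ::= f b
step 7: stack=$ G b f  input=f b b d $  — match f
step 8: stack=$ G b  input=b b d $  — match b
step 9: stack=$ G  input=b d $  — expand G ::= b H
step 10: stack=$ H b  input=b d $  — match b
step 11: stack=$ H  input=d $  — error: M[H, d] is empty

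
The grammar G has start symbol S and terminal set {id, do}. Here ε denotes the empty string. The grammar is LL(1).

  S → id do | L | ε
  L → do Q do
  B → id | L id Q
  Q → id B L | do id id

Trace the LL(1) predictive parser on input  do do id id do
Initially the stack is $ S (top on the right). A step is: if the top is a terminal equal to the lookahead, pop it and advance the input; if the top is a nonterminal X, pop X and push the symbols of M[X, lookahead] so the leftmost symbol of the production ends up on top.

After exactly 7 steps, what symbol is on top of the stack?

do

     Stack          Input             Action
  1  $ S            do do id id do $  expand S → L
  2  $ L            do do id id do $  expand L → do Q do
  3  $ do Q do      do do id id do $  match do
  4  $ do Q         do id id do $     expand Q → do id id
  5  $ do id id do  do id id do $     match do
  6  $ do id id     id id do $        match id
  7  $ do id        id do $           match id
Stack after step 7: $ do (top = do).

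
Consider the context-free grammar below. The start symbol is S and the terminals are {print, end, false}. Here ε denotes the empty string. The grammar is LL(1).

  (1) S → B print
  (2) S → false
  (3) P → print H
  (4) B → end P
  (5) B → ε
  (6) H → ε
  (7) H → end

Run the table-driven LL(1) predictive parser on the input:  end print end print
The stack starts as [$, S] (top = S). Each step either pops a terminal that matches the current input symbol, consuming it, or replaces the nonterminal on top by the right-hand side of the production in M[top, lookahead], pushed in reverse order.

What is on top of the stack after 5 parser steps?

     Stack            Input                  Action
  1  $ S              end print end print $  expand S → B print
  2  $ print B        end print end print $  expand B → end P
  3  $ print P end    end print end print $  match end
  4  $ print P        print end print $      expand P → print H
  5  $ print H print  print end print $      match print
Stack after step 5: $ print H (top = H).

H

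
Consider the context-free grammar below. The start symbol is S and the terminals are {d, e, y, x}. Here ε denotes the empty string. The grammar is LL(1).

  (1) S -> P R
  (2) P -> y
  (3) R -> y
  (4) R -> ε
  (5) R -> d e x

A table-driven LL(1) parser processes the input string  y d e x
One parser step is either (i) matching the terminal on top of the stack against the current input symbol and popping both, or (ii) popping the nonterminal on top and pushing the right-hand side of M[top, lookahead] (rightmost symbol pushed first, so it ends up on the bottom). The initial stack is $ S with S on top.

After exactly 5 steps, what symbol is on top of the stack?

step 1: stack=$ S  input=y d e x $  — expand S -> P R
step 2: stack=$ R P  input=y d e x $  — expand P -> y
step 3: stack=$ R y  input=y d e x $  — match y
step 4: stack=$ R  input=d e x $  — expand R -> d e x
step 5: stack=$ x e d  input=d e x $  — match d
Stack after step 5: $ x e (top = e).

e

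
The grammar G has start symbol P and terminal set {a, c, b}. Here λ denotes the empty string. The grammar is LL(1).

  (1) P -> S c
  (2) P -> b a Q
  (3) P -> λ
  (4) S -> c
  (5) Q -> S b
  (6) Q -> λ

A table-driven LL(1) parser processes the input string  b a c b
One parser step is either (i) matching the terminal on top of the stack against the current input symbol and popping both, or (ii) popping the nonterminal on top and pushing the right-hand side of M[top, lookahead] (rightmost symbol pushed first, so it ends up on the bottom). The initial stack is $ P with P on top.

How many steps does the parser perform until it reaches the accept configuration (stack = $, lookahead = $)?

7

step 1: stack=$ P  input=b a c b $  — expand P -> b a Q
step 2: stack=$ Q a b  input=b a c b $  — match b
step 3: stack=$ Q a  input=a c b $  — match a
step 4: stack=$ Q  input=c b $  — expand Q -> S b
step 5: stack=$ b S  input=c b $  — expand S -> c
step 6: stack=$ b c  input=c b $  — match c
step 7: stack=$ b  input=b $  — match b
Accept reached after 7 steps.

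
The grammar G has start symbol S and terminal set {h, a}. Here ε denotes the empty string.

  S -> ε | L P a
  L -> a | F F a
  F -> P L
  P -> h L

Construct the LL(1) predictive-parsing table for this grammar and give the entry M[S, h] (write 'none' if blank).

S -> L P a

FIRST(P): from P->h L we get {h}. So FIRST(P) = {h}.
FIRST(F): from F->P L we get {h}. So FIRST(F) = {h}.
FIRST(L): from L->a we get {a}; from L->F F a we get {h}. So FIRST(L) = {a, h}.
FIRST(S): from S->ε we get {ε}; from S->L P a we get {a, h}. So FIRST(S) = {ε, a, h}.
FOLLOW(S) includes $ since S is the start symbol.
FOLLOW(S): S appears on no right-hand side. Thus FOLLOW(S) = {$}.
For S -> ε: FIRST(ε) = {ε}, so it goes in M[S, t] for t ∈ {}; since ε ∈ FIRST, also for every t ∈ FOLLOW(S) = {$}.
For S -> L P a: FIRST(L P a) = {a, h}, so it goes in M[S, t] for t ∈ {a, h}.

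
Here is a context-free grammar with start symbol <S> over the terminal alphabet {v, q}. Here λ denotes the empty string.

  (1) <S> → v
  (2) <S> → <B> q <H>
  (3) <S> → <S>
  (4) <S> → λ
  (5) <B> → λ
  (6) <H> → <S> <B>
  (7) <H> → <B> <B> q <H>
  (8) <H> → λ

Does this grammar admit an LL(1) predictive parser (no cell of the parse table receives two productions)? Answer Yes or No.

No

FIRST(<S>) = {λ, q, v}
FIRST(<B>) = {λ}
FIRST(<H>) = {λ, q, v}
FOLLOW(<S>) = {$}
FOLLOW(<B>) = {$, q}
FOLLOW(<H>) = {$}
Cell M[<H>, $] receives both <H> → <S> <B> and <H> → λ — the grammar is not LL(1).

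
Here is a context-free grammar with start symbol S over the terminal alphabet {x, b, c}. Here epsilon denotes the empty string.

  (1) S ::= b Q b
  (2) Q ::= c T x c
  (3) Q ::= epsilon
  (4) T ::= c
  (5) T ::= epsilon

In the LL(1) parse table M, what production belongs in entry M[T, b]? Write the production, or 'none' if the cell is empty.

FIRST(S): from S::=b Q b we get {b}. So FIRST(S) = {b}.
FIRST(Q): from Q::=c T x c we get {c}; from Q::=epsilon we get {epsilon}. So FIRST(Q) = {epsilon, c}.
FIRST(T): from T::=c we get {c}; from T::=epsilon we get {epsilon}. So FIRST(T) = {epsilon, c}.
FOLLOW(S) includes $ since S is the start symbol.
FOLLOW(T): in Q::=c T x c, T is followed by x c with FIRST {x}. Thus FOLLOW(T) = {x}.
For T ::= c: FIRST(c) = {c}, so it goes in M[T, t] for t ∈ {c}.
For T ::= epsilon: FIRST(epsilon) = {epsilon}, so it goes in M[T, t] for t ∈ {}; since epsilon ∈ FIRST, also for every t ∈ FOLLOW(T) = {x}.
None of these place a production in M[T, b].

none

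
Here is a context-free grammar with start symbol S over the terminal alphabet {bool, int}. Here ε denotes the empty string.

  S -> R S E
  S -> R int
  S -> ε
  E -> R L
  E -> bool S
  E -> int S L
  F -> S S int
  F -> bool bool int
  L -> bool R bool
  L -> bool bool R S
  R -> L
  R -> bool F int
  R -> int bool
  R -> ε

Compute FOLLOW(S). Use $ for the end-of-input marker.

{$, bool, int}

FIRST(L): from L->bool R bool we get {bool}; from L->bool bool R S we get {bool}. So FIRST(L) = {bool}.
FIRST(R): from R->L we get {bool}; from R->bool F int we get {bool}; from R->int bool we get {int}; from R->ε we get {ε}. So FIRST(R) = {ε, bool, int}.
FIRST(E): from E->R L we get {bool, int}; from E->bool S we get {bool}; from E->int S L we get {int}. So FIRST(E) = {bool, int}.
FIRST(S): from S->R S E we get {bool, int}; from S->R int we get {bool, int}; from S->ε we get {ε}. So FIRST(S) = {ε, bool, int}.
FIRST(F): from F->S S int we get {bool, int}; from F->bool bool int we get {bool}. So FIRST(F) = {bool, int}.
FOLLOW(S) includes $ since S is the start symbol.
FOLLOW(F): in R->bool F int, F is followed by int with FIRST {int}. Thus FOLLOW(F) = {int}.
FOLLOW(S): in S->R S E, S is followed by E with FIRST {bool, int}; in E->bool S, the suffix after S is empty, so FOLLOW(S) ⊇ FOLLOW(E) = {$, bool, int}; in E->int S L, S is followed by L with FIRST {bool}; in F->S S int (occurrence 1), S is followed by S int with FIRST {bool, int}; in F->S S int (occurrence 2), S is followed by int with FIRST {int}; in L->bool bool R S, the suffix after S is empty, so FOLLOW(S) ⊇ FOLLOW(L) = {$, bool, int}. Thus FOLLOW(S) = {$, bool, int}.
FOLLOW(E): in S->R S E, the suffix after E is empty, so FOLLOW(E) ⊇ FOLLOW(S) = {$, bool, int}. Thus FOLLOW(E) = {$, bool, int}.
FOLLOW(L): in E->R L, the suffix after L is empty, so FOLLOW(L) ⊇ FOLLOW(E) = {$, bool, int}; in E->int S L, the suffix after L is empty, so FOLLOW(L) ⊇ FOLLOW(E) = {$, bool, int}; in R->L, the suffix after L is empty, so FOLLOW(L) ⊇ FOLLOW(R) = {$, bool, int}. Thus FOLLOW(L) = {$, bool, int}.
FOLLOW(R): in S->R S E, R is followed by S E with FIRST {bool, int}; in S->R int, R is followed by int with FIRST {int}; in E->R L, R is followed by L with FIRST {bool}; in L->bool R bool, R is followed by bool with FIRST {bool}; in L->bool bool R S, R is followed by S with FIRST {ε, bool, int}; in L->bool bool R S, the suffix after R is nullable, so FOLLOW(R) ⊇ FOLLOW(L) = {$, bool, int}. Thus FOLLOW(R) = {$, bool, int}.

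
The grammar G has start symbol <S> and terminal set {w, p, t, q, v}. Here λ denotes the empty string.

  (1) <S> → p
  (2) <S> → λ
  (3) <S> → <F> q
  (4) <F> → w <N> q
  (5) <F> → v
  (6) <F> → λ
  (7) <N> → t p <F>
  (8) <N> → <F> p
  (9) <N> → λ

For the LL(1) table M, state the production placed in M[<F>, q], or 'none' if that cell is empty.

<F> → λ

FIRST(<F>) = {λ, v, w}
FIRST(<S>) = {λ, p, q, v, w}  (via <F> q)
FIRST(<N>) = {λ, p, t, v, w}  (via <F> p)
FOLLOW(<S>) includes $ since <S> is the start symbol.
FOLLOW(<N>): in <F>→w <N> q, <N> is followed by q with FIRST {q}. Thus FOLLOW(<N>) = {q}.
FOLLOW(<F>): in <S>→<F> q, <F> is followed by q with FIRST {q}; in <N>→t p <F>, the suffix after <F> is empty, so FOLLOW(<F>) ⊇ FOLLOW(<N>) = {q}; in <N>→<F> p, <F> is followed by p with FIRST {p}. Thus FOLLOW(<F>) = {p, q}.
For <F> → w <N> q: FIRST(w <N> q) = {w}, so it goes in M[<F>, t] for t ∈ {w}.
For <F> → v: FIRST(v) = {v}, so it goes in M[<F>, t] for t ∈ {v}.
For <F> → λ: FIRST(λ) = {λ}, so it goes in M[<F>, t] for t ∈ {}; since λ ∈ FIRST, also for every t ∈ FOLLOW(<F>) = {p, q}.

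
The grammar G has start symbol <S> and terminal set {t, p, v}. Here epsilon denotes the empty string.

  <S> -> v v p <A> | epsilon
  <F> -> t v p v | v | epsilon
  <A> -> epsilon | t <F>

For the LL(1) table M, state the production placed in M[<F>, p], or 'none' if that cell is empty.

FIRST(<S>): from <S>->v v p <A> we get {v}; from <S>->epsilon we get {epsilon}. So FIRST(<S>) = {epsilon, v}.
FIRST(<F>): from <F>->t v p v we get {t}; from <F>->v we get {v}; from <F>->epsilon we get {epsilon}. So FIRST(<F>) = {epsilon, t, v}.
FIRST(<A>): from <A>->epsilon we get {epsilon}; from <A>->t <F> we get {t}. So FIRST(<A>) = {epsilon, t}.
FOLLOW(<S>) includes $ since <S> is the start symbol.
FOLLOW(<A>): in <S>->v v p <A>, the suffix after <A> is empty, so FOLLOW(<A>) ⊇ FOLLOW(<S>) = {$}. Thus FOLLOW(<A>) = {$}.
FOLLOW(<F>): in <A>->t <F>, the suffix after <F> is empty, so FOLLOW(<F>) ⊇ FOLLOW(<A>) = {$}. Thus FOLLOW(<F>) = {$}.
For <F> -> t v p v: FIRST(t v p v) = {t}, so it goes in M[<F>, t] for t ∈ {t}.
For <F> -> v: FIRST(v) = {v}, so it goes in M[<F>, t] for t ∈ {v}.
For <F> -> epsilon: FIRST(epsilon) = {epsilon}, so it goes in M[<F>, t] for t ∈ {}; since epsilon ∈ FIRST, also for every t ∈ FOLLOW(<F>) = {$}.
None of these place a production in M[<F>, p].

none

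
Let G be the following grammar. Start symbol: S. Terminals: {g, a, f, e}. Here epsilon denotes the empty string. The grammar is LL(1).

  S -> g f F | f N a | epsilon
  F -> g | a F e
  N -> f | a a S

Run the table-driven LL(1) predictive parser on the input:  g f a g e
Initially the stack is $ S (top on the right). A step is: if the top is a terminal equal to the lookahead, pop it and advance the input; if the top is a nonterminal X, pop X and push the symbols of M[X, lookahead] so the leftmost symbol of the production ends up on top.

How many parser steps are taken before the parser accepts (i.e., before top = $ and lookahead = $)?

8

     Stack    Input        Action
  1  $ S      g f a g e $  expand S -> g f F
  2  $ F f g  g f a g e $  match g
  3  $ F f    f a g e $    match f
  4  $ F      a g e $      expand F -> a F e
  5  $ e F a  a g e $      match a
  6  $ e F    g e $        expand F -> g
  7  $ e g    g e $        match g
  8  $ e      e $          match e
Accept reached after 8 steps.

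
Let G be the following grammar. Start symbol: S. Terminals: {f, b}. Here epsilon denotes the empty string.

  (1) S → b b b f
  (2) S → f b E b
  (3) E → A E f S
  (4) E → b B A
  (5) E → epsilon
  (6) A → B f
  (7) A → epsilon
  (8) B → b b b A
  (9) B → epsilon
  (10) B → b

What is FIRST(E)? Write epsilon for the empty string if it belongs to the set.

{epsilon, b, f}

FIRST(S) = {b, f}
FIRST(B) = {epsilon, b}
FIRST(A) = {epsilon, b, f}  (via B f)
FIRST(E) = {epsilon, b, f}  (via A E f S)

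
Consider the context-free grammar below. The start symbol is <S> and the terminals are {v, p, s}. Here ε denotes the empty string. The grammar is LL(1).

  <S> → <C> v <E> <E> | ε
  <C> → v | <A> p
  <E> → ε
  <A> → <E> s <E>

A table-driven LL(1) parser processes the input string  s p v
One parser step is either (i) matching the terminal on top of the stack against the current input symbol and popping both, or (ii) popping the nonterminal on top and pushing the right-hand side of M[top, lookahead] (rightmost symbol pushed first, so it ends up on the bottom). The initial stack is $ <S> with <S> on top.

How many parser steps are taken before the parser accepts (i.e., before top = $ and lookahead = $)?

step 1: stack=$ <S>  input=s p v $  — expand <S> → <C> v <E> <E>
step 2: stack=$ <E> <E> v <C>  input=s p v $  — expand <C> → <A> p
step 3: stack=$ <E> <E> v p <A>  input=s p v $  — expand <A> → <E> s <E>
step 4: stack=$ <E> <E> v p <E> s <E>  input=s p v $  — expand <E> → ε
step 5: stack=$ <E> <E> v p <E> s  input=s p v $  — match s
step 6: stack=$ <E> <E> v p <E>  input=p v $  — expand <E> → ε
step 7: stack=$ <E> <E> v p  input=p v $  — match p
step 8: stack=$ <E> <E> v  input=v $  — match v
step 9: stack=$ <E> <E>  input=$  — expand <E> → ε
step 10: stack=$ <E>  input=$  — expand <E> → ε
Accept reached after 10 steps.

10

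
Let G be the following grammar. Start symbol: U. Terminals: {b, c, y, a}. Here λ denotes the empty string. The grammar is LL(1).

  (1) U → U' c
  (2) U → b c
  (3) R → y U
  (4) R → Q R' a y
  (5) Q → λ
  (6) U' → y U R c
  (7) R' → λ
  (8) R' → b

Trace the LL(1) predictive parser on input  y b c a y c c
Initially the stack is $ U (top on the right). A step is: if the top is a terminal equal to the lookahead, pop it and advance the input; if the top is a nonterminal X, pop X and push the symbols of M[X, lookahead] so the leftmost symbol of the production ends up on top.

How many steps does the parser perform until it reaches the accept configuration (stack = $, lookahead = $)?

step 1: stack=$ U  input=y b c a y c c $  — expand U → U' c
step 2: stack=$ c U'  input=y b c a y c c $  — expand U' → y U R c
step 3: stack=$ c c R U y  input=y b c a y c c $  — match y
step 4: stack=$ c c R U  input=b c a y c c $  — expand U → b c
step 5: stack=$ c c R c b  input=b c a y c c $  — match b
step 6: stack=$ c c R c  input=c a y c c $  — match c
step 7: stack=$ c c R  input=a y c c $  — expand R → Q R' a y
step 8: stack=$ c c y a R' Q  input=a y c c $  — expand Q → λ
step 9: stack=$ c c y a R'  input=a y c c $  — expand R' → λ
step 10: stack=$ c c y a  input=a y c c $  — match a
step 11: stack=$ c c y  input=y c c $  — match y
step 12: stack=$ c c  input=c c $  — match c
step 13: stack=$ c  input=c $  — match c
Accept reached after 13 steps.

13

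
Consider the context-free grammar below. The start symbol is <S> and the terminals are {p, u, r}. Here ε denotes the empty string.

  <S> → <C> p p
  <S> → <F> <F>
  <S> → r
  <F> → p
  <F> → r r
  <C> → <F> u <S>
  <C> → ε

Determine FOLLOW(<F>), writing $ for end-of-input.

{$, p, r, u}

FIRST(<F>): from <F>→p we get {p}; from <F>→r r we get {r}. So FIRST(<F>) = {p, r}.
FIRST(<C>): from <C>→<F> u <S> we get {p, r}; from <C>→ε we get {ε}. So FIRST(<C>) = {ε, p, r}.
FIRST(<S>): from <S>→<C> p p we get {p, r}; from <S>→<F> <F> we get {p, r}; from <S>→r we get {r}. So FIRST(<S>) = {p, r}.
FOLLOW(<S>) includes $ since <S> is the start symbol.
FOLLOW(<C>): in <S>→<C> p p, <C> is followed by p p with FIRST {p}. Thus FOLLOW(<C>) = {p}.
FOLLOW(<S>): in <C>→<F> u <S>, the suffix after <S> is empty, so FOLLOW(<S>) ⊇ FOLLOW(<C>) = {p}. Thus FOLLOW(<S>) = {$, p}.
FOLLOW(<F>): in <S>→<F> <F> (occurrence 1), <F> is followed by <F> with FIRST {p, r}; in <S>→<F> <F> (occurrence 2), the suffix after <F> is empty, so FOLLOW(<F>) ⊇ FOLLOW(<S>) = {$, p}; in <C>→<F> u <S>, <F> is followed by u <S> with FIRST {u}. Thus FOLLOW(<F>) = {$, p, r, u}.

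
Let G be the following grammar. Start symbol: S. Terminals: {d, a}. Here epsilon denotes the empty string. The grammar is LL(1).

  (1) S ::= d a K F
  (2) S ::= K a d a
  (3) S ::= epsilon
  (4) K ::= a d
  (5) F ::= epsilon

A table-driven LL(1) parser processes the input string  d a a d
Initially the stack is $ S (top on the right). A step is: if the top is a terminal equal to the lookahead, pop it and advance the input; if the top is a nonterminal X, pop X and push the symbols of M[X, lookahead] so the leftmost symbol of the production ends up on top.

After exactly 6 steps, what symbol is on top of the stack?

F

step 1: stack=$ S  input=d a a d $  — expand S ::= d a K F
step 2: stack=$ F K a d  input=d a a d $  — match d
step 3: stack=$ F K a  input=a a d $  — match a
step 4: stack=$ F K  input=a d $  — expand K ::= a d
step 5: stack=$ F d a  input=a d $  — match a
step 6: stack=$ F d  input=d $  — match d
Stack after step 6: $ F (top = F).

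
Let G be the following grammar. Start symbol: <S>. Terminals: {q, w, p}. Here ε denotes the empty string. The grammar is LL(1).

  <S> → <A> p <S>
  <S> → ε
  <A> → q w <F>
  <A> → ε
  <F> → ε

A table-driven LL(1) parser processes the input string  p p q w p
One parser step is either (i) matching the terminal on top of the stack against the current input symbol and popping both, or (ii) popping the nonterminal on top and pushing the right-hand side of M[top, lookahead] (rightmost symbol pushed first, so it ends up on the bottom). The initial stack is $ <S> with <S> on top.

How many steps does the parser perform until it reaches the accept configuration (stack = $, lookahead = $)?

      Stack            Input        Action
   1  $ <S>            p p q w p $  expand <S> → <A> p <S>
   2  $ <S> p <A>      p p q w p $  expand <A> → ε
   3  $ <S> p          p p q w p $  match p
   4  $ <S>            p q w p $    expand <S> → <A> p <S>
   5  $ <S> p <A>      p q w p $    expand <A> → ε
   6  $ <S> p          p q w p $    match p
   7  $ <S>            q w p $      expand <S> → <A> p <S>
   8  $ <S> p <A>      q w p $      expand <A> → q w <F>
   9  $ <S> p <F> w q  q w p $      match q
  10  $ <S> p <F> w    w p $        match w
  11  $ <S> p <F>      p $          expand <F> → ε
  12  $ <S> p          p $          match p
  13  $ <S>            $            expand <S> → ε
Accept reached after 13 steps.

13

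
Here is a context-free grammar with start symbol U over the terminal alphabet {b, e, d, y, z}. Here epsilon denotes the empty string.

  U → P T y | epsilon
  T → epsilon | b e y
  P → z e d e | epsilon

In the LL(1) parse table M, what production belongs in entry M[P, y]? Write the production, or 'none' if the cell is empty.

FIRST(T) = {epsilon, b}
FIRST(P) = {epsilon, z}
FIRST(U) = {epsilon, b, y, z}  (via P T y)
FOLLOW(U) includes $ since U is the start symbol.
FOLLOW(P): in U→P T y, P is followed by T y with FIRST {b, y}. Thus FOLLOW(P) = {b, y}.
For P → z e d e: FIRST(z e d e) = {z}, so it goes in M[P, t] for t ∈ {z}.
For P → epsilon: FIRST(epsilon) = {epsilon}, so it goes in M[P, t] for t ∈ {}; since epsilon ∈ FIRST, also for every t ∈ FOLLOW(P) = {b, y}.

P → epsilon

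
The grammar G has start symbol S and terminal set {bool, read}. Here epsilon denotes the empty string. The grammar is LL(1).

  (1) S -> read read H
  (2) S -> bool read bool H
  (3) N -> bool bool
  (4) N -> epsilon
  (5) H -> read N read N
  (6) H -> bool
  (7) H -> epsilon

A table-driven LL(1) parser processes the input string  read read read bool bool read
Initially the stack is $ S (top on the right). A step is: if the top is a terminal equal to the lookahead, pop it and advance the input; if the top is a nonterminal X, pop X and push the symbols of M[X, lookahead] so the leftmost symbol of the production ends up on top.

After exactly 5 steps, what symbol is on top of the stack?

N

step 1: stack=$ S  input=read read read bool bool read $  — expand S -> read read H
step 2: stack=$ H read read  input=read read read bool bool read $  — match read
step 3: stack=$ H read  input=read read bool bool read $  — match read
step 4: stack=$ H  input=read bool bool read $  — expand H -> read N read N
step 5: stack=$ N read N read  input=read bool bool read $  — match read
Stack after step 5: $ N read N (top = N).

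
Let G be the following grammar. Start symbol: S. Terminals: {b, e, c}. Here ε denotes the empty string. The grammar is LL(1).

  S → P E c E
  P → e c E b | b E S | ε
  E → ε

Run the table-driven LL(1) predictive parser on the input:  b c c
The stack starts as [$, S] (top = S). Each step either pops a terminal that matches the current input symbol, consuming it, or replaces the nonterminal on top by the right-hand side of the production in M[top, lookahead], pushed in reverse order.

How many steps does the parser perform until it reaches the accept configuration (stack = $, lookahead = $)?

step 1: stack=$ S  input=b c c $  — expand S → P E c E
step 2: stack=$ E c E P  input=b c c $  — expand P → b E S
step 3: stack=$ E c E S E b  input=b c c $  — match b
step 4: stack=$ E c E S E  input=c c $  — expand E → ε
step 5: stack=$ E c E S  input=c c $  — expand S → P E c E
step 6: stack=$ E c E E c E P  input=c c $  — expand P → ε
step 7: stack=$ E c E E c E  input=c c $  — expand E → ε
step 8: stack=$ E c E E c  input=c c $  — match c
step 9: stack=$ E c E E  input=c $  — expand E → ε
step 10: stack=$ E c E  input=c $  — expand E → ε
step 11: stack=$ E c  input=c $  — match c
step 12: stack=$ E  input=$  — expand E → ε
Accept reached after 12 steps.

12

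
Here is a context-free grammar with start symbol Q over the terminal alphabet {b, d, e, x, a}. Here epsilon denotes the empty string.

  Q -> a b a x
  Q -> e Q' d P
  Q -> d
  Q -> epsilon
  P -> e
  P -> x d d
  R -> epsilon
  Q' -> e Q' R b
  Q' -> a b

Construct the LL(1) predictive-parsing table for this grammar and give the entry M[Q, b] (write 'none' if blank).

FIRST(Q) = {epsilon, a, d, e}
FIRST(P) = {e, x}
FIRST(R) = {epsilon}
FIRST(Q') = {a, e}
FOLLOW(Q) includes $ since Q is the start symbol.
FOLLOW(Q): Q appears on no right-hand side. Thus FOLLOW(Q) = {$}.
For Q -> a b a x: FIRST(a b a x) = {a}, so it goes in M[Q, t] for t ∈ {a}.
For Q -> e Q' d P: FIRST(e Q' d P) = {e}, so it goes in M[Q, t] for t ∈ {e}.
For Q -> d: FIRST(d) = {d}, so it goes in M[Q, t] for t ∈ {d}.
For Q -> epsilon: FIRST(epsilon) = {epsilon}, so it goes in M[Q, t] for t ∈ {}; since epsilon ∈ FIRST, also for every t ∈ FOLLOW(Q) = {$}.
None of these place a production in M[Q, b].

none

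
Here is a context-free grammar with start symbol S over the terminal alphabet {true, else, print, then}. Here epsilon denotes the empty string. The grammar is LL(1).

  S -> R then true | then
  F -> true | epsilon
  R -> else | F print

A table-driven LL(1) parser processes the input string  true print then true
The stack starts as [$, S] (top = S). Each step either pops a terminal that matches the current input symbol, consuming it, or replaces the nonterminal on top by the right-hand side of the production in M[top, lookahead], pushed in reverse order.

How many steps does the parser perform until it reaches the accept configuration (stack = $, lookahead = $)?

7

     Stack                   Input                   Action
  1  $ S                     true print then true $  expand S -> R then true
  2  $ true then R           true print then true $  expand R -> F print
  3  $ true then print F     true print then true $  expand F -> true
  4  $ true then print true  true print then true $  match true
  5  $ true then print       print then true $       match print
  6  $ true then             then true $             match then
  7  $ true                  true $                  match true
Accept reached after 7 steps.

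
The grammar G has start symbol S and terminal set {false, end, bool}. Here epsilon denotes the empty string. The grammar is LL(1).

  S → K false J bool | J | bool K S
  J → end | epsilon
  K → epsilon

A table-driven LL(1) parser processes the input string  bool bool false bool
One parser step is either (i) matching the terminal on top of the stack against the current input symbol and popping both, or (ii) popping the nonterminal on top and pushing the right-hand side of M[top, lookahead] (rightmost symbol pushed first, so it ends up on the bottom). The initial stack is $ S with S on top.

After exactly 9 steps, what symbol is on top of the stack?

     Stack             Input                   Action
  1  $ S               bool bool false bool $  expand S → bool K S
  2  $ S K bool        bool bool false bool $  match bool
  3  $ S K             bool false bool $       expand K → epsilon
  4  $ S               bool false bool $       expand S → bool K S
  5  $ S K bool        bool false bool $       match bool
  6  $ S K             false bool $            expand K → epsilon
  7  $ S               false bool $            expand S → K false J bool
  8  $ bool J false K  false bool $            expand K → epsilon
  9  $ bool J false    false bool $            match false
Stack after step 9: $ bool J (top = J).

J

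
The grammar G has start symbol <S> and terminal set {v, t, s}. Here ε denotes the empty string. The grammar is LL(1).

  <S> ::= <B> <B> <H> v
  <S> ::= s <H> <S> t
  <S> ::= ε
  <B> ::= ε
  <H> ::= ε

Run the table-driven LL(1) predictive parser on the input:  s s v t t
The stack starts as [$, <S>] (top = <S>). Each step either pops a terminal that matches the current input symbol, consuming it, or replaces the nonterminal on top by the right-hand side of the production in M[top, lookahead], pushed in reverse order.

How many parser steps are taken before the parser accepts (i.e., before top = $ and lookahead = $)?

13

      Stack                Input        Action
   1  $ <S>                s s v t t $  expand <S> ::= s <H> <S> t
   2  $ t <S> <H> s        s s v t t $  match s
   3  $ t <S> <H>          s v t t $    expand <H> ::= ε
   4  $ t <S>              s v t t $    expand <S> ::= s <H> <S> t
   5  $ t t <S> <H> s      s v t t $    match s
   6  $ t t <S> <H>        v t t $      expand <H> ::= ε
   7  $ t t <S>            v t t $      expand <S> ::= <B> <B> <H> v
   8  $ t t v <H> <B> <B>  v t t $      expand <B> ::= ε
   9  $ t t v <H> <B>      v t t $      expand <B> ::= ε
  10  $ t t v <H>          v t t $      expand <H> ::= ε
  11  $ t t v              v t t $      match v
  12  $ t t                t t $        match t
  13  $ t                  t $          match t
Accept reached after 13 steps.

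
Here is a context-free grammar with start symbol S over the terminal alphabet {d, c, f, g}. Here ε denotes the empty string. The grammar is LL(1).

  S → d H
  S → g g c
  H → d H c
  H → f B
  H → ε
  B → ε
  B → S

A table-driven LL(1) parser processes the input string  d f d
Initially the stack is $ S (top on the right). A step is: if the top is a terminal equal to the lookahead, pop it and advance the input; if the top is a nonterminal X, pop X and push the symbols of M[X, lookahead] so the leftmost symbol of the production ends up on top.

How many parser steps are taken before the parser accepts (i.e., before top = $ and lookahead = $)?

step 1: stack=$ S  input=d f d $  — expand S → d H
step 2: stack=$ H d  input=d f d $  — match d
step 3: stack=$ H  input=f d $  — expand H → f B
step 4: stack=$ B f  input=f d $  — match f
step 5: stack=$ B  input=d $  — expand B → S
step 6: stack=$ S  input=d $  — expand S → d H
step 7: stack=$ H d  input=d $  — match d
step 8: stack=$ H  input=$  — expand H → ε
Accept reached after 8 steps.

8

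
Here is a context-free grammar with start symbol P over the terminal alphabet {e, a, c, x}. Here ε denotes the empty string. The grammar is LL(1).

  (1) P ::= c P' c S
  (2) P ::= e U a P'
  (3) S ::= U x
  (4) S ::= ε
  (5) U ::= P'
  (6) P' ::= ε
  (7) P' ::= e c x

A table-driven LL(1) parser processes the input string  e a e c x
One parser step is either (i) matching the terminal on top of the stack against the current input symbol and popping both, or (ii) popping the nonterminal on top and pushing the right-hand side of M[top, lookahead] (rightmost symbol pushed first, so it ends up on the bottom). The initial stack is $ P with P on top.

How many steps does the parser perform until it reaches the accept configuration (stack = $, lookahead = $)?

9

     Stack       Input        Action
  1  $ P         e a e c x $  expand P ::= e U a P'
  2  $ P' a U e  e a e c x $  match e
  3  $ P' a U    a e c x $    expand U ::= P'
  4  $ P' a P'   a e c x $    expand P' ::= ε
  5  $ P' a      a e c x $    match a
  6  $ P'        e c x $      expand P' ::= e c x
  7  $ x c e     e c x $      match e
  8  $ x c       c x $        match c
  9  $ x         x $          match x
Accept reached after 9 steps.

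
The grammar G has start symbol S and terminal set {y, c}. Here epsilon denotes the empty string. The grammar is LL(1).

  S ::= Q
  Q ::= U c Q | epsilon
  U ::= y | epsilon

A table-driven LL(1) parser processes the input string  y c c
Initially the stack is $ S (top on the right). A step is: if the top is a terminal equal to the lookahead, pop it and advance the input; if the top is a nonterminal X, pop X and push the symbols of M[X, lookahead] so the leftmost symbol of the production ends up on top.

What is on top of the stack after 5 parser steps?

Q

step 1: stack=$ S  input=y c c $  — expand S ::= Q
step 2: stack=$ Q  input=y c c $  — expand Q ::= U c Q
step 3: stack=$ Q c U  input=y c c $  — expand U ::= y
step 4: stack=$ Q c y  input=y c c $  — match y
step 5: stack=$ Q c  input=c c $  — match c
Stack after step 5: $ Q (top = Q).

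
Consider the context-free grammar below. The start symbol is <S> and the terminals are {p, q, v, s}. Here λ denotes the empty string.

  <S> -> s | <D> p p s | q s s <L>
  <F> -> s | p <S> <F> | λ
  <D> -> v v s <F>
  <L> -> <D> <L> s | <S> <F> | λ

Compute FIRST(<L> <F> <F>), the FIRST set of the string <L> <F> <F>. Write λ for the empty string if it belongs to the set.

FIRST(<F>): from <F>->s we get {s}; from <F>->p <S> <F> we get {p}; from <F>->λ we get {λ}. So FIRST(<F>) = {λ, p, s}.
FIRST(<D>): from <D>->v v s <F> we get {v}. So FIRST(<D>) = {v}.
FIRST(<S>): from <S>->s we get {s}; from <S>-><D> p p s we get {v}; from <S>->q s s <L> we get {q}. So FIRST(<S>) = {q, s, v}.
FIRST(<L>): from <L>-><D> <L> s we get {v}; from <L>-><S> <F> we get {q, s, v}; from <L>->λ we get {λ}. So FIRST(<L>) = {λ, q, s, v}.
FIRST(<L> <F> <F>): take FIRST of each symbol in turn, carrying on past any symbol whose FIRST contains λ; result {λ, p, q, s, v}.

{λ, p, q, s, v}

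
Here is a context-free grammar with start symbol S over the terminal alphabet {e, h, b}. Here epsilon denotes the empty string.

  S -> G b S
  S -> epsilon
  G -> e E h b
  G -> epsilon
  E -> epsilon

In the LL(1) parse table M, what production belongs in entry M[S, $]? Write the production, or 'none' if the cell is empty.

FIRST(G) = {epsilon, e}
FIRST(E) = {epsilon}
FIRST(S) = {epsilon, b, e}  (via G b S)
FOLLOW(S) includes $ since S is the start symbol.
FOLLOW(S): in S->G b S, the suffix after S is empty (adds nothing new). Thus FOLLOW(S) = {$}.
For S -> G b S: FIRST(G b S) = {b, e}, so it goes in M[S, t] for t ∈ {b, e}.
For S -> epsilon: FIRST(epsilon) = {epsilon}, so it goes in M[S, t] for t ∈ {}; since epsilon ∈ FIRST, also for every t ∈ FOLLOW(S) = {$}.

S -> epsilon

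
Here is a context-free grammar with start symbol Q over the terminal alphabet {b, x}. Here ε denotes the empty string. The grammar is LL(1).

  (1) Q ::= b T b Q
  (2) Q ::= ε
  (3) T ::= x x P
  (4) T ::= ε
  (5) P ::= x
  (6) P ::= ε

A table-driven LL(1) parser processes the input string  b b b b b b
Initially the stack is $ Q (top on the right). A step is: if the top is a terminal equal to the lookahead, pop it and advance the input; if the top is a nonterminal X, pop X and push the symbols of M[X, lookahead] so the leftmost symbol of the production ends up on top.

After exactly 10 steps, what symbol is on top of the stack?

step 1: stack=$ Q  input=b b b b b b $  — expand Q ::= b T b Q
step 2: stack=$ Q b T b  input=b b b b b b $  — match b
step 3: stack=$ Q b T  input=b b b b b $  — expand T ::= ε
step 4: stack=$ Q b  input=b b b b b $  — match b
step 5: stack=$ Q  input=b b b b $  — expand Q ::= b T b Q
step 6: stack=$ Q b T b  input=b b b b $  — match b
step 7: stack=$ Q b T  input=b b b $  — expand T ::= ε
step 8: stack=$ Q b  input=b b b $  — match b
step 9: stack=$ Q  input=b b $  — expand Q ::= b T b Q
step 10: stack=$ Q b T b  input=b b $  — match b
Stack after step 10: $ Q b T (top = T).

T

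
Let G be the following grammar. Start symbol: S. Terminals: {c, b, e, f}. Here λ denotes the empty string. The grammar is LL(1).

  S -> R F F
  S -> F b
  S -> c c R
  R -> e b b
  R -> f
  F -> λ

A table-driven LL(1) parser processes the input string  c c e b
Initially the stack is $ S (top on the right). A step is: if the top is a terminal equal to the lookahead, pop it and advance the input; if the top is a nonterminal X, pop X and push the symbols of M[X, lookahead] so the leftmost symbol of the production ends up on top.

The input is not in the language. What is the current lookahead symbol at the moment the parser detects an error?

step 1: stack=$ S  input=c c e b $  — expand S -> c c R
step 2: stack=$ R c c  input=c c e b $  — match c
step 3: stack=$ R c  input=c e b $  — match c
step 4: stack=$ R  input=e b $  — expand R -> e b b
step 5: stack=$ b b e  input=e b $  — match e
step 6: stack=$ b b  input=b $  — match b
step 7: stack=$ b  input=$  — error: top is terminal b but lookahead is $

$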